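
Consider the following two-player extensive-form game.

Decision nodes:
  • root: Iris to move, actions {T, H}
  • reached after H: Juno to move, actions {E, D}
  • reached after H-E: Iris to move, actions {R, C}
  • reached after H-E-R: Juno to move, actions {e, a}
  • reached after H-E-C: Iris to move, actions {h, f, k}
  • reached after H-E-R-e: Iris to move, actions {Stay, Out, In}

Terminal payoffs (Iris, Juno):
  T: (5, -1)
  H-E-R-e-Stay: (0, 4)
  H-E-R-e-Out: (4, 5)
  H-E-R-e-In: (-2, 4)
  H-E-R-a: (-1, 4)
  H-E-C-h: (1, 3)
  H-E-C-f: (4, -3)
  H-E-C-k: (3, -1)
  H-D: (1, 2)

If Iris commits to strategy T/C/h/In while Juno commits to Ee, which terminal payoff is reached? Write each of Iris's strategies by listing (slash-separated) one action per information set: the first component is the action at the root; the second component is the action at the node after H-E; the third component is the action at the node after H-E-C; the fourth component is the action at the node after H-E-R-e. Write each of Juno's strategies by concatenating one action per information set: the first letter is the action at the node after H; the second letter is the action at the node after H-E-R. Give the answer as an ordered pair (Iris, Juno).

(5, -1)

Trace the play path from the root:
  Iris plays T
→ terminal payoff (5, -1).
(Iris's choice at the node after H-E is never reached on this path, so it doesn't affect the outcome.)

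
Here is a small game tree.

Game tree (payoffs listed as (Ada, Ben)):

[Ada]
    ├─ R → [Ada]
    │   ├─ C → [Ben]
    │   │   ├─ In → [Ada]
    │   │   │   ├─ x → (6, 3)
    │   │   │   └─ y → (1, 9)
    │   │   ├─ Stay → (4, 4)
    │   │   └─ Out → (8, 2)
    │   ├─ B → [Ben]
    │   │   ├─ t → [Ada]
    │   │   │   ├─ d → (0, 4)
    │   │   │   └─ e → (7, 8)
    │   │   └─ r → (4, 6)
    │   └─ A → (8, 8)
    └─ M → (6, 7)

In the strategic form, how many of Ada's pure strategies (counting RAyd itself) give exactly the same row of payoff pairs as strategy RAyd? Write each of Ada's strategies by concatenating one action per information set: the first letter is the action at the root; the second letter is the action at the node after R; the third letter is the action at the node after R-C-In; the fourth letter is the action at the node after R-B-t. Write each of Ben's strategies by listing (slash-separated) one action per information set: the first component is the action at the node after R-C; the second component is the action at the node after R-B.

Row for RAyd (columns In/t, In/r, Stay/t, Stay/r, Out/t, Out/r): (8,8) (8,8) (8,8) (8,8) (8,8) (8,8).
Under RAyd, Ada's choice at the node after R-C-In and at the node after R-B-t can never be reached regardless of what Ben does, so varying those choices leaves every outcome unchanged.
Holding the reachable choices fixed and varying the unreachable ones freely already gives 2 × 2 = 4 equivalent strategies.
No other strategy reproduces this row, so those 4 are the full class: RAxd, RAxe, RAyd, RAye.

4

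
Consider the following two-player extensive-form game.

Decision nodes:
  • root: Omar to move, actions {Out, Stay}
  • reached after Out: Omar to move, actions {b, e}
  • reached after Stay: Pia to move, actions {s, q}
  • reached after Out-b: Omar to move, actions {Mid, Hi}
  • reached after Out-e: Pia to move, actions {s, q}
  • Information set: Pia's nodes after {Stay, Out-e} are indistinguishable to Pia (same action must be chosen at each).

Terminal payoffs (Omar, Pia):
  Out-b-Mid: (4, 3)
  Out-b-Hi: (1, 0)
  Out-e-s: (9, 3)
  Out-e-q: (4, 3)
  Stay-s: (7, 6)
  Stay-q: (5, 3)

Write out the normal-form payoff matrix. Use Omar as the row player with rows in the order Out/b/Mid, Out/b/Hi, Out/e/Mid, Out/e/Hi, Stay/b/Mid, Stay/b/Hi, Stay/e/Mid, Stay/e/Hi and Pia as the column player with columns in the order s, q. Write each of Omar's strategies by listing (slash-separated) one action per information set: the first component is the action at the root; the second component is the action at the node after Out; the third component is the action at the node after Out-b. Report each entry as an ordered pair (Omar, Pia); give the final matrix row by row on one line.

Row Out/b/Mid: s→(4,3), q→(4,3)
Row Out/b/Hi: s→(1,0), q→(1,0)
Row Out/e/Mid: s→(9,3), q→(4,3)
Row Out/e/Hi: s→(9,3), q→(4,3)
Row Stay/b/Mid: s→(7,6), q→(5,3)
Row Stay/b/Hi: s→(7,6), q→(5,3)
Row Stay/e/Mid: s→(7,6), q→(5,3)
Row Stay/e/Hi: s→(7,6), q→(5,3)

Out/b/Mid: (4,3) (4,3) | Out/b/Hi: (1,0) (1,0) | Out/e/Mid: (9,3) (4,3) | Out/e/Hi: (9,3) (4,3) | Stay/b/Mid: (7,6) (5,3) | Stay/b/Hi: (7,6) (5,3) | Stay/e/Mid: (7,6) (5,3) | Stay/e/Hi: (7,6) (5,3)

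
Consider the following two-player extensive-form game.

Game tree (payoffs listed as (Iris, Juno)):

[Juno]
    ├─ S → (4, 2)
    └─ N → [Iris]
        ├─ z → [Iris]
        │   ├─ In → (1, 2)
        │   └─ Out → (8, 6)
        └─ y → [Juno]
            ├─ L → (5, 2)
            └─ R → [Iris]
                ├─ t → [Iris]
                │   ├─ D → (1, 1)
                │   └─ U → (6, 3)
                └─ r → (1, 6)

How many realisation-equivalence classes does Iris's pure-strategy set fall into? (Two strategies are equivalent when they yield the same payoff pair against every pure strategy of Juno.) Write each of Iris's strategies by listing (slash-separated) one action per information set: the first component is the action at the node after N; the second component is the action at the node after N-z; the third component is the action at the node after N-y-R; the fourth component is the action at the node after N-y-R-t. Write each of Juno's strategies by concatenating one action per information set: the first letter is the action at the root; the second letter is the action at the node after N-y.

5

Iris has 16 pure strategies: z/In/t/D, z/In/t/U, z/In/r/D, z/In/r/U, z/Out/t/D, z/Out/t/U, z/Out/r/D, z/Out/r/U, y/In/t/D, y/In/t/U, y/In/r/D, y/In/r/U, y/Out/t/D, y/Out/t/U, y/Out/r/D, y/Out/r/U. Columns: SL, SR, NL, NR.
{z/In/t/D, z/In/t/U, z/In/r/D, z/In/r/U} → row (4,2) (4,2) (1,2) (1,2)
{z/Out/t/D, z/Out/t/U, z/Out/r/D, z/Out/r/U} → row (4,2) (4,2) (8,6) (8,6)
{y/In/t/D, y/Out/t/D} → row (4,2) (4,2) (5,2) (1,1)
{y/In/t/U, y/Out/t/U} → row (4,2) (4,2) (5,2) (6,3)
{y/In/r/D, y/In/r/U, y/Out/r/D, y/Out/r/U} → row (4,2) (4,2) (5,2) (1,6)
That's 5 distinct rows out of 16 strategies.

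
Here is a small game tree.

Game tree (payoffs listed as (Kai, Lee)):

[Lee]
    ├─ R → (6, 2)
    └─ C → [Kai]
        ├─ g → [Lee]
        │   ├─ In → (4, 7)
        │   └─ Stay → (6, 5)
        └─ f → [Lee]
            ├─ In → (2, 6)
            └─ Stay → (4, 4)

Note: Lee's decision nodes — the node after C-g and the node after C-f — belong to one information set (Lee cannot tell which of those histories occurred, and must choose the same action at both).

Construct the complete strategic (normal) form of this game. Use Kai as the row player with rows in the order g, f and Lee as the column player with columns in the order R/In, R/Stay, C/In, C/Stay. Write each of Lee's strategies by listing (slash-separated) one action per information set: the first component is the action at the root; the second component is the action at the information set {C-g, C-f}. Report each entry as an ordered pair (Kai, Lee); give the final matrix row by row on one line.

g: (6,2) (6,2) (4,7) (6,5) | f: (6,2) (6,2) (2,6) (4,4)

Row g: R/In→(6,2), R/Stay→(6,2), C/In→(4,7), C/Stay→(6,5)
Row f: R/In→(6,2), R/Stay→(6,2), C/In→(2,6), C/Stay→(4,4)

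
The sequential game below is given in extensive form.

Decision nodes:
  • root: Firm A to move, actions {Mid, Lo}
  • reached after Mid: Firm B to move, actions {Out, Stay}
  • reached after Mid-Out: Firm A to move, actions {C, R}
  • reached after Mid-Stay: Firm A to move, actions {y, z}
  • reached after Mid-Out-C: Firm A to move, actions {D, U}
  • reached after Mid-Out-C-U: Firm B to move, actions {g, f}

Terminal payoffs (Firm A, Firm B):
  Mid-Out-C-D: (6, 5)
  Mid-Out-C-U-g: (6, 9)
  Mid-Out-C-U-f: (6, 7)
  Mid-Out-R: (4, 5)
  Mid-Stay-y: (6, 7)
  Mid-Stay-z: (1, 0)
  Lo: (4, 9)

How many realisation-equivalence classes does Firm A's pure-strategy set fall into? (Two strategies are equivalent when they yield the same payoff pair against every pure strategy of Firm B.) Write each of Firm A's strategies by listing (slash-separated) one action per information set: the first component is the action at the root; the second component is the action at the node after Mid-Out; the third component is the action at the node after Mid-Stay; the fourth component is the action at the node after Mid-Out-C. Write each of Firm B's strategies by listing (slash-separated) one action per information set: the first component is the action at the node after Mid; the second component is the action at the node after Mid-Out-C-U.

Firm A has 16 pure strategies: Mid/C/y/D, Mid/C/y/U, Mid/C/z/D, Mid/C/z/U, Mid/R/y/D, Mid/R/y/U, Mid/R/z/D, Mid/R/z/U, Lo/C/y/D, Lo/C/y/U, Lo/C/z/D, Lo/C/z/U, Lo/R/y/D, Lo/R/y/U, Lo/R/z/D, Lo/R/z/U. Columns: Out/g, Out/f, Stay/g, Stay/f.
{Mid/C/y/D} → row (6,5) (6,5) (6,7) (6,7)
{Mid/C/y/U} → row (6,9) (6,7) (6,7) (6,7)
{Mid/C/z/D} → row (6,5) (6,5) (1,0) (1,0)
{Mid/C/z/U} → row (6,9) (6,7) (1,0) (1,0)
{Mid/R/y/D, Mid/R/y/U} → row (4,5) (4,5) (6,7) (6,7)
{Mid/R/z/D, Mid/R/z/U} → row (4,5) (4,5) (1,0) (1,0)
{Lo/C/y/D, Lo/C/y/U, Lo/C/z/D, Lo/C/z/U, Lo/R/y/D, Lo/R/y/U, Lo/R/z/D, Lo/R/z/U} → row (4,9) (4,9) (4,9) (4,9)
That's 7 distinct rows out of 16 strategies.

7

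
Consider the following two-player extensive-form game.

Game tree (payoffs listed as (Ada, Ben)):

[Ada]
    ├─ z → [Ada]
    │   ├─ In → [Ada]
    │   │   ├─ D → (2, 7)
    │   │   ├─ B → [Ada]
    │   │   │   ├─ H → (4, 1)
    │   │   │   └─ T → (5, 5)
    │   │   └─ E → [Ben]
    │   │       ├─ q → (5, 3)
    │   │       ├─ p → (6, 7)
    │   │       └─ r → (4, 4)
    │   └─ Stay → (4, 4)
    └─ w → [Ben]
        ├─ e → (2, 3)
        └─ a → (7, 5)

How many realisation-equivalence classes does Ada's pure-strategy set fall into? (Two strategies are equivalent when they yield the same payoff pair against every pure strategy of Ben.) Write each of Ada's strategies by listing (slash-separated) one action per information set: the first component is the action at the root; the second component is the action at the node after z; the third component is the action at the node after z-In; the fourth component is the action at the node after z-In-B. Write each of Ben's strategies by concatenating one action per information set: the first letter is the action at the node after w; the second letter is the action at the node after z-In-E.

6

Ada has 24 pure strategies: z/In/D/H, z/In/D/T, z/In/B/H, z/In/B/T, z/In/E/H, z/In/E/T, z/Stay/D/H, z/Stay/D/T, z/Stay/B/H, z/Stay/B/T, z/Stay/E/H, z/Stay/E/T, w/In/D/H, w/In/D/T, w/In/B/H, w/In/B/T, w/In/E/H, w/In/E/T, w/Stay/D/H, w/Stay/D/T, w/Stay/B/H, w/Stay/B/T, w/Stay/E/H, w/Stay/E/T. Columns: eq, ep, er, aq, ap, ar.
{z/In/D/H, z/In/D/T} → row (2,7) (2,7) (2,7) (2,7) (2,7) (2,7)
{z/In/B/H} → row (4,1) (4,1) (4,1) (4,1) (4,1) (4,1)
{z/In/B/T} → row (5,5) (5,5) (5,5) (5,5) (5,5) (5,5)
{z/In/E/H, z/In/E/T} → row (5,3) (6,7) (4,4) (5,3) (6,7) (4,4)
{z/Stay/D/H, z/Stay/D/T, z/Stay/B/H, z/Stay/B/T, z/Stay/E/H, z/Stay/E/T} → row (4,4) (4,4) (4,4) (4,4) (4,4) (4,4)
{w/In/D/H, w/In/D/T, w/In/B/H, w/In/B/T, w/In/E/H, w/In/E/T, w/Stay/D/H, w/Stay/D/T, w/Stay/B/H, w/Stay/B/T, w/Stay/E/H, w/Stay/E/T} → row (2,3) (2,3) (2,3) (7,5) (7,5) (7,5)
That's 6 distinct rows out of 24 strategies.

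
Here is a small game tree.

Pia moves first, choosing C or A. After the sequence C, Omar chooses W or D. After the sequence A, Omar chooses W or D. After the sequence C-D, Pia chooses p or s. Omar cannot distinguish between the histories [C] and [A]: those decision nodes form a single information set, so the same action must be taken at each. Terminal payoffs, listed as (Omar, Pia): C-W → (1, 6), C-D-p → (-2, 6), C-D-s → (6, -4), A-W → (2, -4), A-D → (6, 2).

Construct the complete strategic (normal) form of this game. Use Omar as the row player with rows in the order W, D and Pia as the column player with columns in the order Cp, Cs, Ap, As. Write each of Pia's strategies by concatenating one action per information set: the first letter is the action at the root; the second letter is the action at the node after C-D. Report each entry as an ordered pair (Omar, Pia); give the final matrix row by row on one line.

W: (1,6) (1,6) (2,-4) (2,-4) | D: (-2,6) (6,-4) (6,2) (6,2)

Row W: Cp→(1,6), Cs→(1,6), Ap→(2,-4), As→(2,-4)
Row D: Cp→(-2,6), Cs→(6,-4), Ap→(6,2), As→(6,2)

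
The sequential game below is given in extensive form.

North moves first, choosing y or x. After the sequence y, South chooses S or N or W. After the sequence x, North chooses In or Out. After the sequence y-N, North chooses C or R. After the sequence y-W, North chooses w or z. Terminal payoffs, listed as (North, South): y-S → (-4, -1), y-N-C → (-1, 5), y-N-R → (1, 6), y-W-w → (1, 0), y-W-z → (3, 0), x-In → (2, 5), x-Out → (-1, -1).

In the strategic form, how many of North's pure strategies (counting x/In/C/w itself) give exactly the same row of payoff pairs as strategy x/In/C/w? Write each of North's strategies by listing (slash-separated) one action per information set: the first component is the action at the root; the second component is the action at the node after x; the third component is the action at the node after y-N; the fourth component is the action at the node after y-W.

4

Row for x/In/C/w (columns S, N, W): (2,5) (2,5) (2,5).
Under x/In/C/w, North's choice at the node after y-N and at the node after y-W can never be reached regardless of what South does, so varying those choices leaves every outcome unchanged.
Holding the reachable choices fixed and varying the unreachable ones freely already gives 2 × 2 = 4 equivalent strategies.
No other strategy reproduces this row, so those 4 are the full class: x/In/C/w, x/In/C/z, x/In/R/w, x/In/R/z.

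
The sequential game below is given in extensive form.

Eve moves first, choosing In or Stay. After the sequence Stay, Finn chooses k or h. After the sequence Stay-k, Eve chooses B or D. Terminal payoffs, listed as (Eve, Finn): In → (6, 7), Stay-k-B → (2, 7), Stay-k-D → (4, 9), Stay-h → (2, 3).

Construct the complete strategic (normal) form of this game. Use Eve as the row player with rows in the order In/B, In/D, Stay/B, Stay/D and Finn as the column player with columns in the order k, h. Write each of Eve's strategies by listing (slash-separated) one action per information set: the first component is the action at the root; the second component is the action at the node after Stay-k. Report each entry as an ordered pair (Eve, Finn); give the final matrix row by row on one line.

In/B: (6,7) (6,7) | In/D: (6,7) (6,7) | Stay/B: (2,7) (2,3) | Stay/D: (4,9) (2,3)

              k        h
  In/B    (6,7)    (6,7)
  In/D    (6,7)    (6,7)
Stay/B    (2,7)    (2,3)
Stay/D    (4,9)    (2,3)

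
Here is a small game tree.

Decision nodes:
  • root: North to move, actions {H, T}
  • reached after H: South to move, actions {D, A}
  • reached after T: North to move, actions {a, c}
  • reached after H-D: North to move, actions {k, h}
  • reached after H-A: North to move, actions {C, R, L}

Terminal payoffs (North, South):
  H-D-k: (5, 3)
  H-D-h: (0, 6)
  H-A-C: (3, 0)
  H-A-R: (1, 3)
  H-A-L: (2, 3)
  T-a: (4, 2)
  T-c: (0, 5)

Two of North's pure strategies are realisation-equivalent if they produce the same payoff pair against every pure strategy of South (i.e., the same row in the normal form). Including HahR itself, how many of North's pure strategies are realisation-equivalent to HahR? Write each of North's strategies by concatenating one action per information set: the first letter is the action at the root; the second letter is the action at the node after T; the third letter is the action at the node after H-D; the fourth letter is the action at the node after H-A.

Row for HahR (columns D, A): (0,6) (1,3).
Under HahR, North's choice at the node after T can never be reached regardless of what South does, so varying those choices leaves every outcome unchanged.
Holding the reachable choices fixed and varying the unreachable one freely already gives 2 equivalent strategies.
No other strategy reproduces this row, so those 2 are the full class: HahR, HchR.

2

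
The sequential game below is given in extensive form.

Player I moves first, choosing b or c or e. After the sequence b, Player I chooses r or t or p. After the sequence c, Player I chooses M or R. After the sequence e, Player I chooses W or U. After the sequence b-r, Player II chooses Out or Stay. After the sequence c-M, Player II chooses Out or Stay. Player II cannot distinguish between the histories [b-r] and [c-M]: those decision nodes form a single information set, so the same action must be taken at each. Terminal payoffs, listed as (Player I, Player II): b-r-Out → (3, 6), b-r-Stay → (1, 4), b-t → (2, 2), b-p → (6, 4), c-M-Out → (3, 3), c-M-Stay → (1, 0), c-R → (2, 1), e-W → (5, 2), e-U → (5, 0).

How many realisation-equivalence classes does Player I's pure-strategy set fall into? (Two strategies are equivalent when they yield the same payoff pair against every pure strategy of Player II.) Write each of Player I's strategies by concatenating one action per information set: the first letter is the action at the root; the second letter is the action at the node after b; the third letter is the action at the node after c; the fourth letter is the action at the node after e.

7

Player I has 36 pure strategies: brMW, brMU, brRW, brRU, btMW, btMU, btRW, btRU, bpMW, bpMU, bpRW, bpRU, crMW, crMU, crRW, crRU, ctMW, ctMU, ctRW, ctRU, cpMW, cpMU, cpRW, cpRU, erMW, erMU, erRW, erRU, etMW, etMU, etRW, etRU, epMW, epMU, epRW, epRU. Columns: Out, Stay.
{brMW, brMU, brRW, brRU} → row (3,6) (1,4)
{btMW, btMU, btRW, btRU} → row (2,2) (2,2)
{bpMW, bpMU, bpRW, bpRU} → row (6,4) (6,4)
{crMW, crMU, ctMW, ctMU, cpMW, cpMU} → row (3,3) (1,0)
{crRW, crRU, ctRW, ctRU, cpRW, cpRU} → row (2,1) (2,1)
{erMW, erRW, etMW, etRW, epMW, epRW} → row (5,2) (5,2)
{erMU, erRU, etMU, etRU, epMU, epRU} → row (5,0) (5,0)
That's 7 distinct rows out of 36 strategies.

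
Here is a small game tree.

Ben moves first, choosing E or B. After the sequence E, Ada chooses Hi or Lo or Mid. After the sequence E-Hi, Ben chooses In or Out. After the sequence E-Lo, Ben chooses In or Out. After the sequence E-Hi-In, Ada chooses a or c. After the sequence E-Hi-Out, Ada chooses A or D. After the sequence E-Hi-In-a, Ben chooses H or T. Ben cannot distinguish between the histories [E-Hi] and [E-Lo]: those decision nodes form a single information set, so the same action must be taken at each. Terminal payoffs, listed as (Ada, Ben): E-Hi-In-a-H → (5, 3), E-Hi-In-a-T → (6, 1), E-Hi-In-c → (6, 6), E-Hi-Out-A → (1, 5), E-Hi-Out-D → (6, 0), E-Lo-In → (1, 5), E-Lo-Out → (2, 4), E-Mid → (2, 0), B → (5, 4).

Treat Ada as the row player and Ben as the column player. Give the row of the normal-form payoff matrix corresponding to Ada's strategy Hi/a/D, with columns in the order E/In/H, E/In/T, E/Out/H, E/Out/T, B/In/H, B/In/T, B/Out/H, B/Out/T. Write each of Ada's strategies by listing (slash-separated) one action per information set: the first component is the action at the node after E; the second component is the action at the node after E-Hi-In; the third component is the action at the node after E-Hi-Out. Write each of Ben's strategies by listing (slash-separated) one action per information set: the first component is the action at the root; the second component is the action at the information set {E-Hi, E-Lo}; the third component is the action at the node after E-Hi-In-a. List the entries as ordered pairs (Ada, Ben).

(5,3) (6,1) (6,0) (6,0) (5,4) (5,4) (5,4) (5,4)

vs E/In/H: Ben plays E → Ada plays Hi at [E] → Ben plays In at [E-Hi] → Ada plays a at [E-Hi-In] → Ben plays H at [E-Hi-In-a] → (5, 3)
vs E/In/T: Ben plays E → Ada plays Hi at [E] → Ben plays In at [E-Hi] → Ada plays a at [E-Hi-In] → Ben plays T at [E-Hi-In-a] → (6, 1)
vs E/Out/H: Ben plays E → Ada plays Hi at [E] → Ben plays Out at [E-Hi] → Ada plays D at [E-Hi-Out] → (6, 0)
vs E/Out/T: Ben plays E → Ada plays Hi at [E] → Ben plays Out at [E-Hi] → Ada plays D at [E-Hi-Out] → (6, 0)
vs B/In/H: Ben plays B → (5, 4)
vs B/In/T: Ben plays B → (5, 4)
vs B/Out/H: Ben plays B → (5, 4)
vs B/Out/T: Ben plays B → (5, 4)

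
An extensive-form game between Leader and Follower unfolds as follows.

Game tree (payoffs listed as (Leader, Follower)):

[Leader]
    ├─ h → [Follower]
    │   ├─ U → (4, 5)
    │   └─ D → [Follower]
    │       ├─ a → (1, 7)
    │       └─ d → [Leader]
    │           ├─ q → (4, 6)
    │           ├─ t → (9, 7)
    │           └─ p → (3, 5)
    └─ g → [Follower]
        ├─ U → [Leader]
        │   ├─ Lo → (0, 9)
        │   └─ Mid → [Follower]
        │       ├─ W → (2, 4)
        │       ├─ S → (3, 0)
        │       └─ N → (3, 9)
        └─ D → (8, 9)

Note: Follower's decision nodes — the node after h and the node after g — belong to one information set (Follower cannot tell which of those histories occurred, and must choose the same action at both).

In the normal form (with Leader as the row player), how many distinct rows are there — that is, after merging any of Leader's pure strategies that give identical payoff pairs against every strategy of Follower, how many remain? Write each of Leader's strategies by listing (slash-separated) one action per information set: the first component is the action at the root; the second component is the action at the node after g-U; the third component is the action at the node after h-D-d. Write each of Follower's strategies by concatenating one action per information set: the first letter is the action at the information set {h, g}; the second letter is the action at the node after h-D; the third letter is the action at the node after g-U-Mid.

5

Leader has 12 pure strategies: h/Lo/q, h/Lo/t, h/Lo/p, h/Mid/q, h/Mid/t, h/Mid/p, g/Lo/q, g/Lo/t, g/Lo/p, g/Mid/q, g/Mid/t, g/Mid/p. Columns: UaW, UaS, UaN, UdW, UdS, UdN, DaW, DaS, DaN, DdW, DdS, DdN.
{h/Lo/q, h/Mid/q} → row (4,5) (4,5) (4,5) (4,5) (4,5) (4,5) (1,7) (1,7) (1,7) (4,6) (4,6) (4,6)
{h/Lo/t, h/Mid/t} → row (4,5) (4,5) (4,5) (4,5) (4,5) (4,5) (1,7) (1,7) (1,7) (9,7) (9,7) (9,7)
{h/Lo/p, h/Mid/p} → row (4,5) (4,5) (4,5) (4,5) (4,5) (4,5) (1,7) (1,7) (1,7) (3,5) (3,5) (3,5)
{g/Lo/q, g/Lo/t, g/Lo/p} → row (0,9) (0,9) (0,9) (0,9) (0,9) (0,9) (8,9) (8,9) (8,9) (8,9) (8,9) (8,9)
{g/Mid/q, g/Mid/t, g/Mid/p} → row (2,4) (3,0) (3,9) (2,4) (3,0) (3,9) (8,9) (8,9) (8,9) (8,9) (8,9) (8,9)
That's 5 distinct rows out of 12 strategies.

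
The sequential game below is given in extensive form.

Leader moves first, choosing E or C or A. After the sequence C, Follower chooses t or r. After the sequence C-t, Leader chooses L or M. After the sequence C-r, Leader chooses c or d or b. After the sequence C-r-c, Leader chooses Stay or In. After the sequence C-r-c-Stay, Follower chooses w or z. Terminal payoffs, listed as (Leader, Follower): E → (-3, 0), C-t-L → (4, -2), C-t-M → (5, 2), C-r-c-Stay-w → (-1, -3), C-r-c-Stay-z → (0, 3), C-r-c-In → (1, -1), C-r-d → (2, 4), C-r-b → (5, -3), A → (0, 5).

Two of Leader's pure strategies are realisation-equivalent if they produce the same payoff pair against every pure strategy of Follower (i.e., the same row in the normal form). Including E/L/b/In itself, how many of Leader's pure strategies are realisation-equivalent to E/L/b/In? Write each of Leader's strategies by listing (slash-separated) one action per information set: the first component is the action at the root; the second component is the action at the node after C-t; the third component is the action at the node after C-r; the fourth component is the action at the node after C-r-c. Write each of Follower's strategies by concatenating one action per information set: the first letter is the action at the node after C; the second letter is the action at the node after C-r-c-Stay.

Row for E/L/b/In (columns tw, tz, rw, rz): (-3,0) (-3,0) (-3,0) (-3,0).
Under E/L/b/In, Leader's choice at the node after C-t and at the node after C-r and at the node after C-r-c can never be reached regardless of what Follower does, so varying those choices leaves every outcome unchanged.
Holding the reachable choices fixed and varying the unreachable ones freely already gives 2 × 3 × 2 = 12 equivalent strategies.
No other strategy reproduces this row, so those 12 are the full class: E/L/c/Stay, E/L/c/In, E/L/d/Stay, E/L/d/In, E/L/b/Stay, E/L/b/In, E/M/c/Stay, E/M/c/In, E/M/d/Stay, E/M/d/In, E/M/b/Stay, E/M/b/In.

12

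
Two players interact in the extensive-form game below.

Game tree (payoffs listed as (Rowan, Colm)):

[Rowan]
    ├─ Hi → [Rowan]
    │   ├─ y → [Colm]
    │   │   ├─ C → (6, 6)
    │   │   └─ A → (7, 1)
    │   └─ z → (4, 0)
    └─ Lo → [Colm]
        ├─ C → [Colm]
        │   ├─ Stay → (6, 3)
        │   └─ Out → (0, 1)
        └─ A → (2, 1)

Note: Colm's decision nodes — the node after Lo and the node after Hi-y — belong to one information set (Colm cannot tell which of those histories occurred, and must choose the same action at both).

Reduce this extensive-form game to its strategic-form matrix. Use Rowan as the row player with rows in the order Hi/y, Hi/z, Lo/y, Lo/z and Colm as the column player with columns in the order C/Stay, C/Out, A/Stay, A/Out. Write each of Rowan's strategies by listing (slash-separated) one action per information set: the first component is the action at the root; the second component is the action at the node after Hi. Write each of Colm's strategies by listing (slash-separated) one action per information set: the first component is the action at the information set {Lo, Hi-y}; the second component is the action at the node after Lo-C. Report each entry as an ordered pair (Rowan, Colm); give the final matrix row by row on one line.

Hi/y: (6,6) (6,6) (7,1) (7,1) | Hi/z: (4,0) (4,0) (4,0) (4,0) | Lo/y: (6,3) (0,1) (2,1) (2,1) | Lo/z: (6,3) (0,1) (2,1) (2,1)

       C/Stay    C/Out   A/Stay    A/Out
Hi/y    (6,6)    (6,6)    (7,1)    (7,1)
Hi/z    (4,0)    (4,0)    (4,0)    (4,0)
Lo/y    (6,3)    (0,1)    (2,1)    (2,1)
Lo/z    (6,3)    (0,1)    (2,1)    (2,1)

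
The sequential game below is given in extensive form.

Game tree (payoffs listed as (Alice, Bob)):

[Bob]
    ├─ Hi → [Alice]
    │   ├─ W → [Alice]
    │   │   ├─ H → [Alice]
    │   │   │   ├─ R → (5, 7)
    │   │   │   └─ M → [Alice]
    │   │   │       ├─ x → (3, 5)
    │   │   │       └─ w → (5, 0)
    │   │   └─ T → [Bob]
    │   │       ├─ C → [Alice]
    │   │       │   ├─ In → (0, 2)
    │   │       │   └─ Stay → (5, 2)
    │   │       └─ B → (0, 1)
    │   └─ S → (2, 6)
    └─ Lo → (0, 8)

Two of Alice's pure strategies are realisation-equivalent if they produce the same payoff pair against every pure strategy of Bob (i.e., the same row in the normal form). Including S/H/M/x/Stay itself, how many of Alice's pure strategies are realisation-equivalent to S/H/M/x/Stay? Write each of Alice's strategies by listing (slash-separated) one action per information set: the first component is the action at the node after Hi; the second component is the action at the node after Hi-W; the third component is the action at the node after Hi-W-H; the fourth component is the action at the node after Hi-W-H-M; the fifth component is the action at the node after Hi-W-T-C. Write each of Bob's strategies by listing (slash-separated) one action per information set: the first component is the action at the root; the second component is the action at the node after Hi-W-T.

Row for S/H/M/x/Stay (columns Hi/C, Hi/B, Lo/C, Lo/B): (2,6) (2,6) (0,8) (0,8).
Under S/H/M/x/Stay, Alice's choice at the node after Hi-W and at the node after Hi-W-H and at the node after Hi-W-H-M and at the node after Hi-W-T-C can never be reached regardless of what Bob does, so varying those choices leaves every outcome unchanged.
Holding the reachable choices fixed and varying the unreachable ones freely already gives 2 × 2 × 2 × 2 = 16 equivalent strategies.
No other strategy reproduces this row, so those 16 are the full class: S/H/R/x/In, S/H/R/x/Stay, S/H/R/w/In, S/H/R/w/Stay, S/H/M/x/In, S/H/M/x/Stay, S/H/M/w/In, S/H/M/w/Stay, S/T/R/x/In, S/T/R/x/Stay, S/T/R/w/In, S/T/R/w/Stay, S/T/M/x/In, S/T/M/x/Stay, S/T/M/w/In, S/T/M/w/Stay.

16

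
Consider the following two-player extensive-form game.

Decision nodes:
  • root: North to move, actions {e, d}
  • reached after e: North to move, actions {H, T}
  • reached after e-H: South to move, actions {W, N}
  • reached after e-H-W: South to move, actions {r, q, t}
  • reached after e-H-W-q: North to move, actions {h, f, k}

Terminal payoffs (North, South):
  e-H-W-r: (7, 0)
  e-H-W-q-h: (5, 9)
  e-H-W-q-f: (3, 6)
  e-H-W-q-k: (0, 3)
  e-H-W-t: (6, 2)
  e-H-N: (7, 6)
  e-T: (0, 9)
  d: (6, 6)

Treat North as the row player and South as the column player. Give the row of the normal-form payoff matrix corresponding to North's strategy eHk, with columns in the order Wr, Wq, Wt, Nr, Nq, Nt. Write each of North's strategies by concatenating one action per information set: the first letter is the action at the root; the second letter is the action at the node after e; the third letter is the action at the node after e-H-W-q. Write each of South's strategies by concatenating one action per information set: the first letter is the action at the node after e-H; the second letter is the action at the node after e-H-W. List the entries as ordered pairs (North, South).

(7,0) (0,3) (6,2) (7,6) (7,6) (7,6)

vs Wr: North plays e → North plays H at [e] → South plays W at [e-H] → South plays r at [e-H-W] → (7, 0)
vs Wq: North plays e → North plays H at [e] → South plays W at [e-H] → South plays q at [e-H-W] → North plays k at [e-H-W-q] → (0, 3)
vs Wt: North plays e → North plays H at [e] → South plays W at [e-H] → South plays t at [e-H-W] → (6, 2)
vs Nr: North plays e → North plays H at [e] → South plays N at [e-H] → (7, 6)
vs Nq: North plays e → North plays H at [e] → South plays N at [e-H] → (7, 6)
vs Nt: North plays e → North plays H at [e] → South plays N at [e-H] → (7, 6)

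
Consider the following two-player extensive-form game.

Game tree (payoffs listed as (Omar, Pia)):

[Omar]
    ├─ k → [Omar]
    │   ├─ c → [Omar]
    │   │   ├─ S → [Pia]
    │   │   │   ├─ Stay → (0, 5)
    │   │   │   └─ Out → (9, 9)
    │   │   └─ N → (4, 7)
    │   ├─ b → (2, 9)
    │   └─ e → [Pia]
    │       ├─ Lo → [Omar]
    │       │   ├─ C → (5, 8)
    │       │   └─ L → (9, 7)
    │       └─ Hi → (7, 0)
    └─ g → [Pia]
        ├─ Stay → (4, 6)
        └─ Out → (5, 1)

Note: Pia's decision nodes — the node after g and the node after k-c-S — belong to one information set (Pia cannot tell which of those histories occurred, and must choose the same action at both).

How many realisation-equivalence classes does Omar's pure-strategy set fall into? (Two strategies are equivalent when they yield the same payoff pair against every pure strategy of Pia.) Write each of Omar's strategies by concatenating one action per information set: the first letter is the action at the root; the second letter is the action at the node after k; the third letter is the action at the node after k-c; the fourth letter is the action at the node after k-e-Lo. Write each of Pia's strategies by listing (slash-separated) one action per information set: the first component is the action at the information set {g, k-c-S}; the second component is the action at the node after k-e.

6

Omar has 24 pure strategies: kcSC, kcSL, kcNC, kcNL, kbSC, kbSL, kbNC, kbNL, keSC, keSL, keNC, keNL, gcSC, gcSL, gcNC, gcNL, gbSC, gbSL, gbNC, gbNL, geSC, geSL, geNC, geNL. Columns: Stay/Lo, Stay/Hi, Out/Lo, Out/Hi.
{kcSC, kcSL} → row (0,5) (0,5) (9,9) (9,9)
{kcNC, kcNL} → row (4,7) (4,7) (4,7) (4,7)
{kbSC, kbSL, kbNC, kbNL} → row (2,9) (2,9) (2,9) (2,9)
{keSC, keNC} → row (5,8) (7,0) (5,8) (7,0)
{keSL, keNL} → row (9,7) (7,0) (9,7) (7,0)
{gcSC, gcSL, gcNC, gcNL, gbSC, gbSL, gbNC, gbNL, geSC, geSL, geNC, geNL} → row (4,6) (4,6) (5,1) (5,1)
That's 6 distinct rows out of 24 strategies.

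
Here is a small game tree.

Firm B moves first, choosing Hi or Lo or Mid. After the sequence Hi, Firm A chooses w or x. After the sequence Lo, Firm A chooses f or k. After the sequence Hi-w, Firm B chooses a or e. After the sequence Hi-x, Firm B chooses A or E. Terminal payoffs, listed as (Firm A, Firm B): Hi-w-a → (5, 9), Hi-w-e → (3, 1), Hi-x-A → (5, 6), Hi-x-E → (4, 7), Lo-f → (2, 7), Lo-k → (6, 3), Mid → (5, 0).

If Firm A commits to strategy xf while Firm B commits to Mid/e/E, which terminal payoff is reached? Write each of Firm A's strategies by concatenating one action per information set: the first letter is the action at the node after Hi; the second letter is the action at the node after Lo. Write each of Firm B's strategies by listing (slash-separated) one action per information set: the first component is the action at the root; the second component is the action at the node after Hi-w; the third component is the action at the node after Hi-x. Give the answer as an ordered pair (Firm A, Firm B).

Trace the play path from the root:
  Firm B plays Mid
→ terminal payoff (5, 0).
(Firm A's choice at the node after Hi is never reached on this path, so it doesn't affect the outcome.)

(5, 0)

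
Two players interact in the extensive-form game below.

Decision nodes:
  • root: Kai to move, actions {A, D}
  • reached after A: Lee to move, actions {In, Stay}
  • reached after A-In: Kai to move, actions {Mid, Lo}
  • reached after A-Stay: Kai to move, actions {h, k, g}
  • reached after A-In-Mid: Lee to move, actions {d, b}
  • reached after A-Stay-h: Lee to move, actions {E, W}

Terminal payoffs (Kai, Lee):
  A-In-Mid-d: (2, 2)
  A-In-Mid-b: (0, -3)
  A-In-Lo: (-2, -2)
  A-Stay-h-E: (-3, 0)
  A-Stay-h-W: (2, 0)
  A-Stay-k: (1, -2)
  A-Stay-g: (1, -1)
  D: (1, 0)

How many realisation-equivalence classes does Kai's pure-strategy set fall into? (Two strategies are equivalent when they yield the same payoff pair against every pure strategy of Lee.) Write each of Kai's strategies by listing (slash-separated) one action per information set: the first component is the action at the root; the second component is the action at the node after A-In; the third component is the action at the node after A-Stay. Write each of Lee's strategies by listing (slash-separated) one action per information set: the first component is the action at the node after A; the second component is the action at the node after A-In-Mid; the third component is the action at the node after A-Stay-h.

Kai has 12 pure strategies: A/Mid/h, A/Mid/k, A/Mid/g, A/Lo/h, A/Lo/k, A/Lo/g, D/Mid/h, D/Mid/k, D/Mid/g, D/Lo/h, D/Lo/k, D/Lo/g. Columns: In/d/E, In/d/W, In/b/E, In/b/W, Stay/d/E, Stay/d/W, Stay/b/E, Stay/b/W.
{A/Mid/h} → row (2,2) (2,2) (0,-3) (0,-3) (-3,0) (2,0) (-3,0) (2,0)
{A/Mid/k} → row (2,2) (2,2) (0,-3) (0,-3) (1,-2) (1,-2) (1,-2) (1,-2)
{A/Mid/g} → row (2,2) (2,2) (0,-3) (0,-3) (1,-1) (1,-1) (1,-1) (1,-1)
{A/Lo/h} → row (-2,-2) (-2,-2) (-2,-2) (-2,-2) (-3,0) (2,0) (-3,0) (2,0)
{A/Lo/k} → row (-2,-2) (-2,-2) (-2,-2) (-2,-2) (1,-2) (1,-2) (1,-2) (1,-2)
{A/Lo/g} → row (-2,-2) (-2,-2) (-2,-2) (-2,-2) (1,-1) (1,-1) (1,-1) (1,-1)
{D/Mid/h, D/Mid/k, D/Mid/g, D/Lo/h, D/Lo/k, D/Lo/g} → row (1,0) (1,0) (1,0) (1,0) (1,0) (1,0) (1,0) (1,0)
That's 7 distinct rows out of 12 strategies.

7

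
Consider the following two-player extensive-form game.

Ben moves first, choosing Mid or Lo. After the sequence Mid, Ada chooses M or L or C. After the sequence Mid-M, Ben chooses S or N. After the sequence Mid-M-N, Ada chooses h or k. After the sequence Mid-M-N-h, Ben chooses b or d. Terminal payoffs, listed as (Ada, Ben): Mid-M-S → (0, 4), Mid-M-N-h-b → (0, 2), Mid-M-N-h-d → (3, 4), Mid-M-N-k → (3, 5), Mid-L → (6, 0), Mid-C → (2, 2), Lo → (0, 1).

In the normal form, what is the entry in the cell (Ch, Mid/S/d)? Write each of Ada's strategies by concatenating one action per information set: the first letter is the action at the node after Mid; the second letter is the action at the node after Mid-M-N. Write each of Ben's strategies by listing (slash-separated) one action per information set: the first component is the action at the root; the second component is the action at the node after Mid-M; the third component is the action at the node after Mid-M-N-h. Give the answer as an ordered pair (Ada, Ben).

(2, 2)

Trace the play path from the root:
  Ben plays Mid
  Ada plays C at [Mid]
→ terminal payoff (2, 2).
(Ada's choice at the node after Mid-M-N is never reached on this path, so it doesn't affect the outcome.)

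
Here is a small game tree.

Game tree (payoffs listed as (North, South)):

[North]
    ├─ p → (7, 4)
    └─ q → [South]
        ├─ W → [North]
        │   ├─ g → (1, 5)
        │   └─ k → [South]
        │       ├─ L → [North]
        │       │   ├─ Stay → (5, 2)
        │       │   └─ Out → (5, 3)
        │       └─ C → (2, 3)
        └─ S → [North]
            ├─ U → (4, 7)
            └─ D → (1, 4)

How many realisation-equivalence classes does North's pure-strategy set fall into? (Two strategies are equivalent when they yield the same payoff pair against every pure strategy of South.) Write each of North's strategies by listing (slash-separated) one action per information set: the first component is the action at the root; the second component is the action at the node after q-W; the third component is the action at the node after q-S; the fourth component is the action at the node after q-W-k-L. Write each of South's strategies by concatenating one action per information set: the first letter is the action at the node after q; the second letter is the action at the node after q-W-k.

7

North has 16 pure strategies: p/g/U/Stay, p/g/U/Out, p/g/D/Stay, p/g/D/Out, p/k/U/Stay, p/k/U/Out, p/k/D/Stay, p/k/D/Out, q/g/U/Stay, q/g/U/Out, q/g/D/Stay, q/g/D/Out, q/k/U/Stay, q/k/U/Out, q/k/D/Stay, q/k/D/Out. Columns: WL, WC, SL, SC.
{p/g/U/Stay, p/g/U/Out, p/g/D/Stay, p/g/D/Out, p/k/U/Stay, p/k/U/Out, p/k/D/Stay, p/k/D/Out} → row (7,4) (7,4) (7,4) (7,4)
{q/g/U/Stay, q/g/U/Out} → row (1,5) (1,5) (4,7) (4,7)
{q/g/D/Stay, q/g/D/Out} → row (1,5) (1,5) (1,4) (1,4)
{q/k/U/Stay} → row (5,2) (2,3) (4,7) (4,7)
{q/k/U/Out} → row (5,3) (2,3) (4,7) (4,7)
{q/k/D/Stay} → row (5,2) (2,3) (1,4) (1,4)
{q/k/D/Out} → row (5,3) (2,3) (1,4) (1,4)
That's 7 distinct rows out of 16 strategies.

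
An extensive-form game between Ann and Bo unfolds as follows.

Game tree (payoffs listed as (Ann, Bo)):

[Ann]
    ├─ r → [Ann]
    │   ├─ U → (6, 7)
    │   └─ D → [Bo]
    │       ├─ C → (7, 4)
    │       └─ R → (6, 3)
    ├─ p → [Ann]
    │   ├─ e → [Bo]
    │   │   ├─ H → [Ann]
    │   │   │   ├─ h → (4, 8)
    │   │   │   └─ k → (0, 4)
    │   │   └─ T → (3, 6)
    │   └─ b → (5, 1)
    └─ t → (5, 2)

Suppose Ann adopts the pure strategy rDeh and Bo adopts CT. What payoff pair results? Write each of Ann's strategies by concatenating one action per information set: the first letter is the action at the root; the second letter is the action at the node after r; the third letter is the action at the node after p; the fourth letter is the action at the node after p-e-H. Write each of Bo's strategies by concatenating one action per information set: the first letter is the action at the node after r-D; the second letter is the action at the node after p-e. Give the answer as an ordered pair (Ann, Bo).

Trace the play path from the root:
  Ann plays r
  Ann plays D at [r]
  Bo plays C at [r-D]
→ terminal payoff (7, 4).
(Ann's choice at the node after p is never reached on this path, so it doesn't affect the outcome.)

(7, 4)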